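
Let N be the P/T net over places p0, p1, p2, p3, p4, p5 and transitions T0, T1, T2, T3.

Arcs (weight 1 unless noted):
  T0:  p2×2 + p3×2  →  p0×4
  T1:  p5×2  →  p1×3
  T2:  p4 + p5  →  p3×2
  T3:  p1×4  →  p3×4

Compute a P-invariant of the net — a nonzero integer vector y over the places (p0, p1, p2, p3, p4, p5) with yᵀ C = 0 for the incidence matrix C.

y = (p0:1, p1:0, p2:2, p3:0, p4:0, p5:0)

Incidence matrix C (rows=places, cols=transitions):
       T0   T1   T2   T3
   p0   4    0    0    0
   p1   0    3    0   -4
   p2  -2    0    0    0
   p3  -2    0    2    4
   p4   0    0   -1    0
   p5   0   -2   -1    0

Candidate y = [1, 0, 2, 0, 0, 0]; check y·C column-wise:
  col T0: 1·4 + 2·-2 + 0·-2 = 0
  col T1: 1·0 + 0·3 + 2·0 + 0·-2 = 0
  col T2: 1·0 + 2·0 + 0·2 + 0·-1 + 0·-1 = 0
  col T3: 1·0 + 0·-4 + 2·0 + 0·4 = 0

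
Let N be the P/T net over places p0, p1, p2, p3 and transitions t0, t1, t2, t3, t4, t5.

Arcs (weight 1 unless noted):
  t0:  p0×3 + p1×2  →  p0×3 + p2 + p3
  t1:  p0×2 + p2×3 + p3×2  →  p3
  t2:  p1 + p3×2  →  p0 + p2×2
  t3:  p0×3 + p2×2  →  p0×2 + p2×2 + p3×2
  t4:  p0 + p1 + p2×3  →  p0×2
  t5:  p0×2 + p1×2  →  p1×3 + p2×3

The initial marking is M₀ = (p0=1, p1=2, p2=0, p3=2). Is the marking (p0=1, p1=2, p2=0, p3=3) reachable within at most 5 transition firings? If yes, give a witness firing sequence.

depth 0: 1 marking
depth 1: 2 markings reached so far
depth 2: 2 markings reached so far
(frontier empty at depth 2; search complete)
target is not among the 2 markings reachable within 5 steps

NO — not reachable within 5 firings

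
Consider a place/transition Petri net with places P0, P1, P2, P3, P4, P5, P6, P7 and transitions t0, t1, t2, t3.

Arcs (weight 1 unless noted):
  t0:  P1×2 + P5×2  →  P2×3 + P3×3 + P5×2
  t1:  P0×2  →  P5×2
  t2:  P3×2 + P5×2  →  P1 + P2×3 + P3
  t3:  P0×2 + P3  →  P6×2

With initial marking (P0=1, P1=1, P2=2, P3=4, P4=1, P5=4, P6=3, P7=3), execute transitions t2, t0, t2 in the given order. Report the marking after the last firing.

step 1: fire t2:  (P0=1, P1=1, P2=2, P3=4, P4=1, P5=4, P6=3, P7=3) → (P0=1, P1=2, P2=5, P3=3, P4=1, P5=2, P6=3, P7=3)
step 2: fire t0:  (P0=1, P1=2, P2=5, P3=3, P4=1, P5=2, P6=3, P7=3) → (P0=1, P1=0, P2=8, P3=6, P4=1, P5=2, P6=3, P7=3)
step 3: fire t2:  (P0=1, P1=0, P2=8, P3=6, P4=1, P5=2, P6=3, P7=3) → (P0=1, P1=1, P2=11, P3=5, P4=1, P5=0, P6=3, P7=3)

(P0=1, P1=1, P2=11, P3=5, P4=1, P5=0, P6=3, P7=3)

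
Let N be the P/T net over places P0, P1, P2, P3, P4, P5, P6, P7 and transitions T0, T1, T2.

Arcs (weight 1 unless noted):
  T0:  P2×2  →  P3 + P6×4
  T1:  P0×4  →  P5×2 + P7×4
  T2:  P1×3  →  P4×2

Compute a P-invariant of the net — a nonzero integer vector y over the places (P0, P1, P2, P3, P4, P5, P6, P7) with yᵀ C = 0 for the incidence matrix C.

y = (P0:0, P1:0, P2:1, P3:2, P4:0, P5:0, P6:0, P7:0)

Incidence matrix C (rows=places, cols=transitions):
       T0   T1   T2
   P0   0   -4    0
   P1   0    0   -3
   P2  -2    0    0
   P3   1    0    0
   P4   0    0    2
   P5   0    2    0
   P6   4    0    0
   P7   0    4    0

Candidate y = [0, 0, 1, 2, 0, 0, 0, 0]; check y·C column-wise:
  col T0: 1·-2 + 2·1 + 0·4 = 0
  col T1: 0·-4 + 1·0 + 2·0 + 0·2 + 0·4 = 0
  col T2: 0·-3 + 1·0 + 2·0 + 0·2 = 0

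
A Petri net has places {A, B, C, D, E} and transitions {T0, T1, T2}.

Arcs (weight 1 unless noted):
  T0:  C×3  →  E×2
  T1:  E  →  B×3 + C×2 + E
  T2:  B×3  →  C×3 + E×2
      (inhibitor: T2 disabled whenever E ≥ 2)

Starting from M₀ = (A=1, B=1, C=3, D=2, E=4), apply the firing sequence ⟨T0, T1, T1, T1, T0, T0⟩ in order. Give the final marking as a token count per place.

step 1: fire T0:  (A=1, B=1, C=3, D=2, E=4) → (A=1, B=1, C=0, D=2, E=6)
step 2: fire T1:  (A=1, B=1, C=0, D=2, E=6) → (A=1, B=4, C=2, D=2, E=6)
step 3: fire T1:  (A=1, B=4, C=2, D=2, E=6) → (A=1, B=7, C=4, D=2, E=6)
step 4: fire T1:  (A=1, B=7, C=4, D=2, E=6) → (A=1, B=10, C=6, D=2, E=6)
step 5: fire T0:  (A=1, B=10, C=6, D=2, E=6) → (A=1, B=10, C=3, D=2, E=8)
step 6: fire T0:  (A=1, B=10, C=3, D=2, E=8) → (A=1, B=10, C=0, D=2, E=10)

(A=1, B=10, C=0, D=2, E=10)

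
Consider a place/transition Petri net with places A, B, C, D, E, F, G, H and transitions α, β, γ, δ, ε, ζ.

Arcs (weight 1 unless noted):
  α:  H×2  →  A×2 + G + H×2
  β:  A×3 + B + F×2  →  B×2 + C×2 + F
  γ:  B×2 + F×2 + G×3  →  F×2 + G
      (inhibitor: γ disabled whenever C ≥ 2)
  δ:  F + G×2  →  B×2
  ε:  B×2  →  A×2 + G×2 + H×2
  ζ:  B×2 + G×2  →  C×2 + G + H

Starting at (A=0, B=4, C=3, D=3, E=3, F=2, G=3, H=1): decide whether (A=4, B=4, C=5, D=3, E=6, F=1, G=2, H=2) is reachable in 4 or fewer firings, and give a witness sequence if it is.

depth 0: 1 marking
depth 1: 4 markings reached so far
depth 2: 11 markings reached so far
depth 3: 22 markings reached so far
depth 4: 43 markings reached so far
target is not among the 43 markings reachable within 4 steps

NO — not reachable within 4 firings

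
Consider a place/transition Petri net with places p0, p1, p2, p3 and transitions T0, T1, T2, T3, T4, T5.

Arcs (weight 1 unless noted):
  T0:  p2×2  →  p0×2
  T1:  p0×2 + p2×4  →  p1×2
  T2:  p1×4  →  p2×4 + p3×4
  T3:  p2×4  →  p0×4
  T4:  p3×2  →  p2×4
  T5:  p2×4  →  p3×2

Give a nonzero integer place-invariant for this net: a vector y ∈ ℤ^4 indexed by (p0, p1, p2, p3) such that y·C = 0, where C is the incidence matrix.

Incidence matrix C (rows=places, cols=transitions):
       T0   T1   T2   T3   T4   T5
   p0   2   -2    0    4    0    0
   p1   0    2   -4    0    0    0
   p2  -2   -4    4   -4    4   -4
   p3   0    0    4    0   -2    2

Candidate y = [1, 3, 1, 2]; check y·C column-wise:
  col T0: 1·2 + 3·0 + 1·-2 + 2·0 = 0
  col T1: 1·-2 + 3·2 + 1·-4 + 2·0 = 0
  col T2: 1·0 + 3·-4 + 1·4 + 2·4 = 0
  col T3: 1·4 + 3·0 + 1·-4 + 2·0 = 0
  col T4: 1·0 + 3·0 + 1·4 + 2·-2 = 0
  col T5: 1·0 + 3·0 + 1·-4 + 2·2 = 0

y = (p0:1, p1:3, p2:1, p3:2)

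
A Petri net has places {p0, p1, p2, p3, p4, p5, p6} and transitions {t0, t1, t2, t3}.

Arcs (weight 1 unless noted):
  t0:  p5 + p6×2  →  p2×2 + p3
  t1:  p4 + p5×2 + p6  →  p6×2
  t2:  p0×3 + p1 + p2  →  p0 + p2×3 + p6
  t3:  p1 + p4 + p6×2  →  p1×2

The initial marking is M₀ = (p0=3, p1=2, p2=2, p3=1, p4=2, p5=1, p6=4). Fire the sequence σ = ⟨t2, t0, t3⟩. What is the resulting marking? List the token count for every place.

(p0=1, p1=2, p2=6, p3=2, p4=1, p5=0, p6=1)

step 1: fire t2:  (p0=3, p1=2, p2=2, p3=1, p4=2, p5=1, p6=4) → (p0=1, p1=1, p2=4, p3=1, p4=2, p5=1, p6=5)
step 2: fire t0:  (p0=1, p1=1, p2=4, p3=1, p4=2, p5=1, p6=5) → (p0=1, p1=1, p2=6, p3=2, p4=2, p5=0, p6=3)
step 3: fire t3:  (p0=1, p1=1, p2=6, p3=2, p4=2, p5=0, p6=3) → (p0=1, p1=2, p2=6, p3=2, p4=1, p5=0, p6=1)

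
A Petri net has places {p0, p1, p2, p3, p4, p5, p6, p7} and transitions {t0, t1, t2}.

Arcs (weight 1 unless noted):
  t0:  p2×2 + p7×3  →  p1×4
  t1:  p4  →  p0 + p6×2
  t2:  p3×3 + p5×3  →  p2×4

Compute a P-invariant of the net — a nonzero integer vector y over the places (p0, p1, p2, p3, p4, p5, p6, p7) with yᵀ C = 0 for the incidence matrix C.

y = (p0:0, p1:3, p2:6, p3:8, p4:0, p5:0, p6:0, p7:0)

Incidence matrix C (rows=places, cols=transitions):
       t0   t1   t2
   p0   0    1    0
   p1   4    0    0
   p2  -2    0    4
   p3   0    0   -3
   p4   0   -1    0
   p5   0    0   -3
   p6   0    2    0
   p7  -3    0    0

Candidate y = [0, 3, 6, 8, 0, 0, 0, 0]; check y·C column-wise:
  col t0: 3·4 + 6·-2 + 8·0 + 0·-3 = 0
  col t1: 0·1 + 3·0 + 6·0 + 8·0 + 0·-1 + 0·2 = 0
  col t2: 3·0 + 6·4 + 8·-3 + 0·-3 = 0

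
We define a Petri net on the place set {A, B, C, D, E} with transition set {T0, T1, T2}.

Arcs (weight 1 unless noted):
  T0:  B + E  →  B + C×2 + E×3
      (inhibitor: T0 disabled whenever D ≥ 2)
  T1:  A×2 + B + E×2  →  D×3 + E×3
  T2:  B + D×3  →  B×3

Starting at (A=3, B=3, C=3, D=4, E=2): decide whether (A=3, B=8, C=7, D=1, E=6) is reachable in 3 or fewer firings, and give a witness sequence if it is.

NO — not reachable within 3 firings

depth 0: 1 marking
depth 1: 3 markings reached so far
depth 2: 5 markings reached so far
depth 3: 8 markings reached so far
target is not among the 8 markings reachable within 3 steps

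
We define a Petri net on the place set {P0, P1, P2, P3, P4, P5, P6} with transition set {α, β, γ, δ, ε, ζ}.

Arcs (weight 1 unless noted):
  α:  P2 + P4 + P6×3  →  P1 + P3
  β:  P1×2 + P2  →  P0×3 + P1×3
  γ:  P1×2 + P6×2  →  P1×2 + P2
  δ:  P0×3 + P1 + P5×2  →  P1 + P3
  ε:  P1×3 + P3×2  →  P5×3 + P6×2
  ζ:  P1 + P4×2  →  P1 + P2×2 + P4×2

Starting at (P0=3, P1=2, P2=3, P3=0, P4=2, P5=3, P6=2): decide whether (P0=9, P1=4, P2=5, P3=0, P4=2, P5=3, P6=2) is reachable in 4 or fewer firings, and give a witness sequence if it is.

YES — reachable via ⟨β, β, ζ, ζ⟩ (4 firings)

step 1: fire β:  (P0=3, P1=2, P2=3, P3=0, P4=2, P5=3, P6=2) → (P0=6, P1=3, P2=2, P3=0, P4=2, P5=3, P6=2)
step 2: fire β:  (P0=6, P1=3, P2=2, P3=0, P4=2, P5=3, P6=2) → (P0=9, P1=4, P2=1, P3=0, P4=2, P5=3, P6=2)
step 3: fire ζ:  (P0=9, P1=4, P2=1, P3=0, P4=2, P5=3, P6=2) → (P0=9, P1=4, P2=3, P3=0, P4=2, P5=3, P6=2)
step 4: fire ζ:  (P0=9, P1=4, P2=3, P3=0, P4=2, P5=3, P6=2) → (P0=9, P1=4, P2=5, P3=0, P4=2, P5=3, P6=2)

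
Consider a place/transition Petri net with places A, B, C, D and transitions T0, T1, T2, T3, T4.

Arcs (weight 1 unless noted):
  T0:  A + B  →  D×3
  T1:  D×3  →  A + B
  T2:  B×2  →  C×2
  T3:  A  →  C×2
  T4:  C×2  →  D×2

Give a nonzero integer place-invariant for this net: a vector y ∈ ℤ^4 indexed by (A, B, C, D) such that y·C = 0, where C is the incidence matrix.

y = (A:2, B:1, C:1, D:1)

Incidence matrix C (rows=places, cols=transitions):
       T0   T1   T2   T3   T4
    A  -1    1    0   -1    0
    B  -1    1   -2    0    0
    C   0    0    2    2   -2
    D   3   -3    0    0    2

Candidate y = [2, 1, 1, 1]; check y·C column-wise:
  col T0: 2·-1 + 1·-1 + 1·0 + 1·3 = 0
  col T1: 2·1 + 1·1 + 1·0 + 1·-3 = 0
  col T2: 2·0 + 1·-2 + 1·2 + 1·0 = 0
  col T3: 2·-1 + 1·0 + 1·2 + 1·0 = 0
  col T4: 2·0 + 1·0 + 1·-2 + 1·2 = 0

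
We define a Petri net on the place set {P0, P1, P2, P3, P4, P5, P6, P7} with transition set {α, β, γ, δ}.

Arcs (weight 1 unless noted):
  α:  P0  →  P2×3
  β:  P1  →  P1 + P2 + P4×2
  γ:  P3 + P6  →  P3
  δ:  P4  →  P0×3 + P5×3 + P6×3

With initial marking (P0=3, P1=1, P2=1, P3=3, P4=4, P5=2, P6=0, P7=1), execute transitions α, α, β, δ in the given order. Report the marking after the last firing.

(P0=4, P1=1, P2=8, P3=3, P4=5, P5=5, P6=3, P7=1)

step 1: fire α:  (P0=3, P1=1, P2=1, P3=3, P4=4, P5=2, P6=0, P7=1) → (P0=2, P1=1, P2=4, P3=3, P4=4, P5=2, P6=0, P7=1)
step 2: fire α:  (P0=2, P1=1, P2=4, P3=3, P4=4, P5=2, P6=0, P7=1) → (P0=1, P1=1, P2=7, P3=3, P4=4, P5=2, P6=0, P7=1)
step 3: fire β:  (P0=1, P1=1, P2=7, P3=3, P4=4, P5=2, P6=0, P7=1) → (P0=1, P1=1, P2=8, P3=3, P4=6, P5=2, P6=0, P7=1)
step 4: fire δ:  (P0=1, P1=1, P2=8, P3=3, P4=6, P5=2, P6=0, P7=1) → (P0=4, P1=1, P2=8, P3=3, P4=5, P5=5, P6=3, P7=1)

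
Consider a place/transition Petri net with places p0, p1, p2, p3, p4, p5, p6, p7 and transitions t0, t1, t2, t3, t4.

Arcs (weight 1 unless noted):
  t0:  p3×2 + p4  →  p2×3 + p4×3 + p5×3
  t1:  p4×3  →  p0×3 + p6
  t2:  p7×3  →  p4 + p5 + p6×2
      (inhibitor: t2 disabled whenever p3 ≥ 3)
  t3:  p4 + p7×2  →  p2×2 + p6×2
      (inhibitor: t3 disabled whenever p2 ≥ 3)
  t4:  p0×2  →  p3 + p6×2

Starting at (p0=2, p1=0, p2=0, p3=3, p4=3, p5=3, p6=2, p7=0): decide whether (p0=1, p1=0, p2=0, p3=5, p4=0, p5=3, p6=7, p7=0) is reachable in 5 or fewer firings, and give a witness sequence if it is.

YES — reachable via ⟨t1, t4, t4⟩ (3 firings)

step 1: fire t1:  (p0=2, p1=0, p2=0, p3=3, p4=3, p5=3, p6=2, p7=0) → (p0=5, p1=0, p2=0, p3=3, p4=0, p5=3, p6=3, p7=0)
step 2: fire t4:  (p0=5, p1=0, p2=0, p3=3, p4=0, p5=3, p6=3, p7=0) → (p0=3, p1=0, p2=0, p3=4, p4=0, p5=3, p6=5, p7=0)
step 3: fire t4:  (p0=3, p1=0, p2=0, p3=4, p4=0, p5=3, p6=5, p7=0) → (p0=1, p1=0, p2=0, p3=5, p4=0, p5=3, p6=7, p7=0)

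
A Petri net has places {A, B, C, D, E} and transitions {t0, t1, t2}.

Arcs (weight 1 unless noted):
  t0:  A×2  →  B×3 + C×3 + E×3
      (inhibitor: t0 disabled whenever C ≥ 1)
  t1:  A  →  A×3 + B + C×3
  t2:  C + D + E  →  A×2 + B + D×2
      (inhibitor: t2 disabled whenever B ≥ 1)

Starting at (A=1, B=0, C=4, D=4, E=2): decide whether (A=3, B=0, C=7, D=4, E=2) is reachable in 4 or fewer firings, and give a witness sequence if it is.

depth 0: 1 marking
depth 1: 3 markings reached so far
depth 2: 5 markings reached so far
depth 3: 7 markings reached so far
depth 4: 9 markings reached so far
target is not among the 9 markings reachable within 4 steps

NO — not reachable within 4 firings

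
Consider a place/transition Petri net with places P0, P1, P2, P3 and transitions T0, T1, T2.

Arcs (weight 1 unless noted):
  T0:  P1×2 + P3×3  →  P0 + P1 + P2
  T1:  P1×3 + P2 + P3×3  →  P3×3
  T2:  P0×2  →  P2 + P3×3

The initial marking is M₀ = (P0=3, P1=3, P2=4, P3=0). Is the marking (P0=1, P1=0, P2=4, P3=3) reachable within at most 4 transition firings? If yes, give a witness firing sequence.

step 1: fire T2:  (P0=3, P1=3, P2=4, P3=0) → (P0=1, P1=3, P2=5, P3=3)
step 2: fire T1:  (P0=1, P1=3, P2=5, P3=3) → (P0=1, P1=0, P2=4, P3=3)

YES — reachable via ⟨T2, T1⟩ (2 firings)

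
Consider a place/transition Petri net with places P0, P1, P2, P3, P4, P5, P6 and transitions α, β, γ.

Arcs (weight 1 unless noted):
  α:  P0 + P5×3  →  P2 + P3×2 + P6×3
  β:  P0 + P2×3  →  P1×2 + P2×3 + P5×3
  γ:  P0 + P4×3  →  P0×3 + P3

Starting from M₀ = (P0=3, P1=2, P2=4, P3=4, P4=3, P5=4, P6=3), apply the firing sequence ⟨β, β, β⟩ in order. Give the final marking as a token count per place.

step 1: fire β:  (P0=3, P1=2, P2=4, P3=4, P4=3, P5=4, P6=3) → (P0=2, P1=4, P2=4, P3=4, P4=3, P5=7, P6=3)
step 2: fire β:  (P0=2, P1=4, P2=4, P3=4, P4=3, P5=7, P6=3) → (P0=1, P1=6, P2=4, P3=4, P4=3, P5=10, P6=3)
step 3: fire β:  (P0=1, P1=6, P2=4, P3=4, P4=3, P5=10, P6=3) → (P0=0, P1=8, P2=4, P3=4, P4=3, P5=13, P6=3)

(P0=0, P1=8, P2=4, P3=4, P4=3, P5=13, P6=3)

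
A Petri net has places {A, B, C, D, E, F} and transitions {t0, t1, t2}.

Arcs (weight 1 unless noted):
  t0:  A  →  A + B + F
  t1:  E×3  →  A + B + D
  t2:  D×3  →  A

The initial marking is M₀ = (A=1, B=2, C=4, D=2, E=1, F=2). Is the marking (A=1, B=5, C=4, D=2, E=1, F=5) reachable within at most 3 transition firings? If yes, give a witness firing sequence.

step 1: fire t0:  (A=1, B=2, C=4, D=2, E=1, F=2) → (A=1, B=3, C=4, D=2, E=1, F=3)
step 2: fire t0:  (A=1, B=3, C=4, D=2, E=1, F=3) → (A=1, B=4, C=4, D=2, E=1, F=4)
step 3: fire t0:  (A=1, B=4, C=4, D=2, E=1, F=4) → (A=1, B=5, C=4, D=2, E=1, F=5)

YES — reachable via ⟨t0, t0, t0⟩ (3 firings)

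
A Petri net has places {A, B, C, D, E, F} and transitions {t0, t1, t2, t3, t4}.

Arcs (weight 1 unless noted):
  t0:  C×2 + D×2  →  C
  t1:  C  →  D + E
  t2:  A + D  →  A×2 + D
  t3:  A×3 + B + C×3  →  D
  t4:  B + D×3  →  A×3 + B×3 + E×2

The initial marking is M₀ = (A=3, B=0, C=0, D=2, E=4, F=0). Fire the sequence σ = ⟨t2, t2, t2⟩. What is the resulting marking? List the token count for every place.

(A=6, B=0, C=0, D=2, E=4, F=0)

step 1: fire t2:  (A=3, B=0, C=0, D=2, E=4, F=0) → (A=4, B=0, C=0, D=2, E=4, F=0)
step 2: fire t2:  (A=4, B=0, C=0, D=2, E=4, F=0) → (A=5, B=0, C=0, D=2, E=4, F=0)
step 3: fire t2:  (A=5, B=0, C=0, D=2, E=4, F=0) → (A=6, B=0, C=0, D=2, E=4, F=0)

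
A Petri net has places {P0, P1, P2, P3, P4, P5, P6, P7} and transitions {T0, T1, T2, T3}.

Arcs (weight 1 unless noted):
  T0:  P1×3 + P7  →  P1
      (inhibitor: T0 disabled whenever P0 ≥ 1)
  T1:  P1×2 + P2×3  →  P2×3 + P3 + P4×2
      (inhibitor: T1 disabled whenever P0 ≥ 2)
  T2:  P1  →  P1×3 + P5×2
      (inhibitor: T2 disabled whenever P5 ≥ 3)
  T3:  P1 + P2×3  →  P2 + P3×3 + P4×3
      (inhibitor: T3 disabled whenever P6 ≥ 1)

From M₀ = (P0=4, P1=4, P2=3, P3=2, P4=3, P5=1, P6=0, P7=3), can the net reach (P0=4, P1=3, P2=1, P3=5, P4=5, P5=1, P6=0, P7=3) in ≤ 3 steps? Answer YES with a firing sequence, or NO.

depth 0: 1 marking
depth 1: 3 markings reached so far
depth 2: 4 markings reached so far
depth 3: 4 markings reached so far
(frontier empty at depth 3; search complete)
target is not among the 4 markings reachable within 3 steps

NO — not reachable within 3 firings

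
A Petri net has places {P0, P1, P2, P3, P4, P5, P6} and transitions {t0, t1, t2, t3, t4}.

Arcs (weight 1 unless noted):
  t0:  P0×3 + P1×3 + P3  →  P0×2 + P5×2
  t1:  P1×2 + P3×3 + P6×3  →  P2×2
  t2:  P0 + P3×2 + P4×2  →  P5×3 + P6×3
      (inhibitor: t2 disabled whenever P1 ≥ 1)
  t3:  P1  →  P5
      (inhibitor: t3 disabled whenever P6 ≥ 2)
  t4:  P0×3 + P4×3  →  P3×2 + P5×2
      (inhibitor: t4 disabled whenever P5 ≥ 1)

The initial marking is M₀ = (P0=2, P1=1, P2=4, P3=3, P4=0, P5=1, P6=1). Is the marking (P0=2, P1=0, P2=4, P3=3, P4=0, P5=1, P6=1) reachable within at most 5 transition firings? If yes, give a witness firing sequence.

NO — not reachable within 5 firings

depth 0: 1 marking
depth 1: 2 markings reached so far
depth 2: 2 markings reached so far
(frontier empty at depth 2; search complete)
target is not among the 2 markings reachable within 5 steps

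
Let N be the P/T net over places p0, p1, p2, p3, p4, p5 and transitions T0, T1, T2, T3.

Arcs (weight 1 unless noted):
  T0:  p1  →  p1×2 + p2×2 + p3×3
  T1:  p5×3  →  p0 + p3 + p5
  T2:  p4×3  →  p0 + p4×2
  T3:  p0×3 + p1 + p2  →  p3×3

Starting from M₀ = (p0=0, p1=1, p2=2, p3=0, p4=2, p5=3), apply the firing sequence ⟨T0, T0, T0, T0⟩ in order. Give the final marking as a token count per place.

(p0=0, p1=5, p2=10, p3=12, p4=2, p5=3)

step 1: fire T0:  (p0=0, p1=1, p2=2, p3=0, p4=2, p5=3) → (p0=0, p1=2, p2=4, p3=3, p4=2, p5=3)
step 2: fire T0:  (p0=0, p1=2, p2=4, p3=3, p4=2, p5=3) → (p0=0, p1=3, p2=6, p3=6, p4=2, p5=3)
step 3: fire T0:  (p0=0, p1=3, p2=6, p3=6, p4=2, p5=3) → (p0=0, p1=4, p2=8, p3=9, p4=2, p5=3)
step 4: fire T0:  (p0=0, p1=4, p2=8, p3=9, p4=2, p5=3) → (p0=0, p1=5, p2=10, p3=12, p4=2, p5=3)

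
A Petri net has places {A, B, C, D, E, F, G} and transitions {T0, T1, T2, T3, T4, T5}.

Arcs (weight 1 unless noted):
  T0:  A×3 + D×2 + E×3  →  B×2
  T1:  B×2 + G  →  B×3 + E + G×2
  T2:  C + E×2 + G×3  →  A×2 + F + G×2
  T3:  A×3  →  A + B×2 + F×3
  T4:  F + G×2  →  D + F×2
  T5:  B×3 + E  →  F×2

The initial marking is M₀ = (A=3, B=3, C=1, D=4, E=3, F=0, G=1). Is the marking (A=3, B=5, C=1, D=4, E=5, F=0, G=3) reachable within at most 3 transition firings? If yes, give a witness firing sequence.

step 1: fire T1:  (A=3, B=3, C=1, D=4, E=3, F=0, G=1) → (A=3, B=4, C=1, D=4, E=4, F=0, G=2)
step 2: fire T1:  (A=3, B=4, C=1, D=4, E=4, F=0, G=2) → (A=3, B=5, C=1, D=4, E=5, F=0, G=3)

YES — reachable via ⟨T1, T1⟩ (2 firings)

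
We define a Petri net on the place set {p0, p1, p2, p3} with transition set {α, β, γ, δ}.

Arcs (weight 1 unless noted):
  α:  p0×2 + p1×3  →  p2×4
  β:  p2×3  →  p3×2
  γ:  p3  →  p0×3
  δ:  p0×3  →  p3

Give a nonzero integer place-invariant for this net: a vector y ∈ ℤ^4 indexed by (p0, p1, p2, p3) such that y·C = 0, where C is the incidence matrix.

Incidence matrix C (rows=places, cols=transitions):
        α    β    γ    δ
   p0  -2    0    3   -3
   p1  -3    0    0    0
   p2   4   -3    0    0
   p3   0    2   -1    1

Candidate y = [1, 2, 2, 3]; check y·C column-wise:
  col α: 1·-2 + 2·-3 + 2·4 + 3·0 = 0
  col β: 1·0 + 2·0 + 2·-3 + 3·2 = 0
  col γ: 1·3 + 2·0 + 2·0 + 3·-1 = 0
  col δ: 1·-3 + 2·0 + 2·0 + 3·1 = 0

y = (p0:1, p1:2, p2:2, p3:3)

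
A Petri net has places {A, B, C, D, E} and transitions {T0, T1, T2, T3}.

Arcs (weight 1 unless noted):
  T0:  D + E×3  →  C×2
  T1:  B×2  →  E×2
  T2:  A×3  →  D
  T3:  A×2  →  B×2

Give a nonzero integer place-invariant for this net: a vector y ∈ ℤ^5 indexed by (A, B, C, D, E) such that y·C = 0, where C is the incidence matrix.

y = (A:1, B:1, C:3, D:3, E:1)

Incidence matrix C (rows=places, cols=transitions):
       T0   T1   T2   T3
    A   0    0   -3   -2
    B   0   -2    0    2
    C   2    0    0    0
    D  -1    0    1    0
    E  -3    2    0    0

Candidate y = [1, 1, 3, 3, 1]; check y·C column-wise:
  col T0: 1·0 + 1·0 + 3·2 + 3·-1 + 1·-3 = 0
  col T1: 1·0 + 1·-2 + 3·0 + 3·0 + 1·2 = 0
  col T2: 1·-3 + 1·0 + 3·0 + 3·1 + 1·0 = 0
  col T3: 1·-2 + 1·2 + 3·0 + 3·0 + 1·0 = 0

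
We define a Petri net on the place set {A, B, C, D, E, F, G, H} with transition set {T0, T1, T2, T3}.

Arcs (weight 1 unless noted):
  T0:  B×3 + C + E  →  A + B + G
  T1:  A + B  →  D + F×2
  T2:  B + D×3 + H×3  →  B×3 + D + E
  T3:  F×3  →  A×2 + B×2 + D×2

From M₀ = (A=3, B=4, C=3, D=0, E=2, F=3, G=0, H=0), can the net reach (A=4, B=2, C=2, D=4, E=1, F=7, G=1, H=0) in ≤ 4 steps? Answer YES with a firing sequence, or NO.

NO — not reachable within 4 firings

depth 0: 1 marking
depth 1: 4 markings reached so far
depth 2: 8 markings reached so far
depth 3: 13 markings reached so far
depth 4: 17 markings reached so far
target is not among the 17 markings reachable within 4 steps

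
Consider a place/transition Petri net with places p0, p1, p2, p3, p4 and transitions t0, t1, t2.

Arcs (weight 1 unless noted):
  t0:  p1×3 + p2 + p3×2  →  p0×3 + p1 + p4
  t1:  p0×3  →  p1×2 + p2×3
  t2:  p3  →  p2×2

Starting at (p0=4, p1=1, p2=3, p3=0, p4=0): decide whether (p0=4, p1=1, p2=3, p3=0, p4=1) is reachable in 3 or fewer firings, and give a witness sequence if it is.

NO — not reachable within 3 firings

depth 0: 1 marking
depth 1: 2 markings reached so far
depth 2: 2 markings reached so far
(frontier empty at depth 2; search complete)
target is not among the 2 markings reachable within 3 steps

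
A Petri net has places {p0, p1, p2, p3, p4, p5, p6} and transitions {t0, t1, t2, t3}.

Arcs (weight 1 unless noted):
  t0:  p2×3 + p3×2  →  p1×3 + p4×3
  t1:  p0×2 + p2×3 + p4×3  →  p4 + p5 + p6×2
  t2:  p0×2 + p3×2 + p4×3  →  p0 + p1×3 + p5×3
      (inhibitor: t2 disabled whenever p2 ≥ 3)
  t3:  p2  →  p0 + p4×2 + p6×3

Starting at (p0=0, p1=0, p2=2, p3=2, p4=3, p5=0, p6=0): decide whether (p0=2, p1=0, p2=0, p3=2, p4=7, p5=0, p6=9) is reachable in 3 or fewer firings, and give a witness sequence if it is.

NO — not reachable within 3 firings

depth 0: 1 marking
depth 1: 2 markings reached so far
depth 2: 3 markings reached so far
depth 3: 4 markings reached so far
target is not among the 4 markings reachable within 3 steps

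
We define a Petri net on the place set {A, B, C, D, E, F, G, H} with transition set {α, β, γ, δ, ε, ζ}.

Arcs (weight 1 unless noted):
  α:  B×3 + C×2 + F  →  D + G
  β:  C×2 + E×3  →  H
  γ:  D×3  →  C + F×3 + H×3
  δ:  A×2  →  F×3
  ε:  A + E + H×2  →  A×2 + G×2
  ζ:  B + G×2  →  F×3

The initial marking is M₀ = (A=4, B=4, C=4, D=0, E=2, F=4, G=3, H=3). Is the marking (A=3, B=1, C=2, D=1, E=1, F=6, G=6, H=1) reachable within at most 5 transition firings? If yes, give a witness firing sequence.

YES — reachable via ⟨α, δ, ε⟩ (3 firings)

step 1: fire α:  (A=4, B=4, C=4, D=0, E=2, F=4, G=3, H=3) → (A=4, B=1, C=2, D=1, E=2, F=3, G=4, H=3)
step 2: fire δ:  (A=4, B=1, C=2, D=1, E=2, F=3, G=4, H=3) → (A=2, B=1, C=2, D=1, E=2, F=6, G=4, H=3)
step 3: fire ε:  (A=2, B=1, C=2, D=1, E=2, F=6, G=4, H=3) → (A=3, B=1, C=2, D=1, E=1, F=6, G=6, H=1)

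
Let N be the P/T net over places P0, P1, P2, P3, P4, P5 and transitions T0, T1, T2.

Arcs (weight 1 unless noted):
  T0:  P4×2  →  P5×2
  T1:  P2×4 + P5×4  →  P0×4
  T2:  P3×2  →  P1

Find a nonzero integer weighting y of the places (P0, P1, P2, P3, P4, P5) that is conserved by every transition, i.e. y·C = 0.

y = (P0:1, P1:0, P2:1, P3:0, P4:0, P5:0)

Incidence matrix C (rows=places, cols=transitions):
       T0   T1   T2
   P0   0    4    0
   P1   0    0    1
   P2   0   -4    0
   P3   0    0   -2
   P4  -2    0    0
   P5   2   -4    0

Candidate y = [1, 0, 1, 0, 0, 0]; check y·C column-wise:
  col T0: 1·0 + 1·0 + 0·-2 + 0·2 = 0
  col T1: 1·4 + 1·-4 + 0·-4 = 0
  col T2: 1·0 + 0·1 + 1·0 + 0·-2 = 0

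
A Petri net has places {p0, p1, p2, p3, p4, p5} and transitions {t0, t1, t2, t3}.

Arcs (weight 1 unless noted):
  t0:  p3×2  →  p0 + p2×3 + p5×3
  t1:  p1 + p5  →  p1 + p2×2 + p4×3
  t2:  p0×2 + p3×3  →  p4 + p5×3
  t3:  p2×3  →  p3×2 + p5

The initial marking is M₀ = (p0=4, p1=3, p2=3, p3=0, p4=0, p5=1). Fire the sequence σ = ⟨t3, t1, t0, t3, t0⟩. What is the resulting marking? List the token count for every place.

step 1: fire t3:  (p0=4, p1=3, p2=3, p3=0, p4=0, p5=1) → (p0=4, p1=3, p2=0, p3=2, p4=0, p5=2)
step 2: fire t1:  (p0=4, p1=3, p2=0, p3=2, p4=0, p5=2) → (p0=4, p1=3, p2=2, p3=2, p4=3, p5=1)
step 3: fire t0:  (p0=4, p1=3, p2=2, p3=2, p4=3, p5=1) → (p0=5, p1=3, p2=5, p3=0, p4=3, p5=4)
step 4: fire t3:  (p0=5, p1=3, p2=5, p3=0, p4=3, p5=4) → (p0=5, p1=3, p2=2, p3=2, p4=3, p5=5)
step 5: fire t0:  (p0=5, p1=3, p2=2, p3=2, p4=3, p5=5) → (p0=6, p1=3, p2=5, p3=0, p4=3, p5=8)

(p0=6, p1=3, p2=5, p3=0, p4=3, p5=8)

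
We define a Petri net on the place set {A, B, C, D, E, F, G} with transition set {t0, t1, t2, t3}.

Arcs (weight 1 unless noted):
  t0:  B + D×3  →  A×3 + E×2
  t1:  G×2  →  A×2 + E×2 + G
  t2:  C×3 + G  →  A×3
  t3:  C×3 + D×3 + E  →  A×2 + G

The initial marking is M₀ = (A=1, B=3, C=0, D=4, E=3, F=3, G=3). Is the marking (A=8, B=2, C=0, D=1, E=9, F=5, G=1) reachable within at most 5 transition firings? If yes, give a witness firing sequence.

depth 0: 1 marking
depth 1: 3 markings reached so far
depth 2: 5 markings reached so far
depth 3: 6 markings reached so far
depth 4: 6 markings reached so far
(frontier empty at depth 4; search complete)
target is not among the 6 markings reachable within 5 steps

NO — not reachable within 5 firings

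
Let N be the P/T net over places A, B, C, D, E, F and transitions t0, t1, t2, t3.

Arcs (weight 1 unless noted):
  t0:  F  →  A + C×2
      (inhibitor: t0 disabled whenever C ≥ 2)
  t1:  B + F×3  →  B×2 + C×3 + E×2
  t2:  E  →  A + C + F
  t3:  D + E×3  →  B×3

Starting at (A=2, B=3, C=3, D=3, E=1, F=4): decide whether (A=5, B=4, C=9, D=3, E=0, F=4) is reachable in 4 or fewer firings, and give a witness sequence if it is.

step 1: fire t1:  (A=2, B=3, C=3, D=3, E=1, F=4) → (A=2, B=4, C=6, D=3, E=3, F=1)
step 2: fire t2:  (A=2, B=4, C=6, D=3, E=3, F=1) → (A=3, B=4, C=7, D=3, E=2, F=2)
step 3: fire t2:  (A=3, B=4, C=7, D=3, E=2, F=2) → (A=4, B=4, C=8, D=3, E=1, F=3)
step 4: fire t2:  (A=4, B=4, C=8, D=3, E=1, F=3) → (A=5, B=4, C=9, D=3, E=0, F=4)

YES — reachable via ⟨t1, t2, t2, t2⟩ (4 firings)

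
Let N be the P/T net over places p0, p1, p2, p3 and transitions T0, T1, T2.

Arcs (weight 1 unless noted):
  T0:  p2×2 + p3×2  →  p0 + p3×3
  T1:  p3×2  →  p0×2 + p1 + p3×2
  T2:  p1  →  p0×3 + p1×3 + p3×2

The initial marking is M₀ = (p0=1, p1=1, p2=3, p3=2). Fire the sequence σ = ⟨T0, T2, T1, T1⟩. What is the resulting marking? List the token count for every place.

(p0=9, p1=5, p2=1, p3=5)

step 1: fire T0:  (p0=1, p1=1, p2=3, p3=2) → (p0=2, p1=1, p2=1, p3=3)
step 2: fire T2:  (p0=2, p1=1, p2=1, p3=3) → (p0=5, p1=3, p2=1, p3=5)
step 3: fire T1:  (p0=5, p1=3, p2=1, p3=5) → (p0=7, p1=4, p2=1, p3=5)
step 4: fire T1:  (p0=7, p1=4, p2=1, p3=5) → (p0=9, p1=5, p2=1, p3=5)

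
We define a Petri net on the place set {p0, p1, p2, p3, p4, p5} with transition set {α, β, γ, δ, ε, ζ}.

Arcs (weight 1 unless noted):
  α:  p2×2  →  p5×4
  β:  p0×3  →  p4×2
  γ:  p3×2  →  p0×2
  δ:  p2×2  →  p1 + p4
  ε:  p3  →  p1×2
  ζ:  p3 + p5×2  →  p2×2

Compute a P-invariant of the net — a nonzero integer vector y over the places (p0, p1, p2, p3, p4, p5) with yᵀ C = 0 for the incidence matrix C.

y = (p0:2, p1:1, p2:2, p3:2, p4:3, p5:1)

Incidence matrix C (rows=places, cols=transitions):
        α    β    γ    δ    ε    ζ
   p0   0   -3    2    0    0    0
   p1   0    0    0    1    2    0
   p2  -2    0    0   -2    0    2
   p3   0    0   -2    0   -1   -1
   p4   0    2    0    1    0    0
   p5   4    0    0    0    0   -2

Candidate y = [2, 1, 2, 2, 3, 1]; check y·C column-wise:
  col α: 2·0 + 1·0 + 2·-2 + 2·0 + 3·0 + 1·4 = 0
  col β: 2·-3 + 1·0 + 2·0 + 2·0 + 3·2 + 1·0 = 0
  col γ: 2·2 + 1·0 + 2·0 + 2·-2 + 3·0 + 1·0 = 0
  col δ: 2·0 + 1·1 + 2·-2 + 2·0 + 3·1 + 1·0 = 0
  col ε: 2·0 + 1·2 + 2·0 + 2·-1 + 3·0 + 1·0 = 0
  col ζ: 2·0 + 1·0 + 2·2 + 2·-1 + 3·0 + 1·-2 = 0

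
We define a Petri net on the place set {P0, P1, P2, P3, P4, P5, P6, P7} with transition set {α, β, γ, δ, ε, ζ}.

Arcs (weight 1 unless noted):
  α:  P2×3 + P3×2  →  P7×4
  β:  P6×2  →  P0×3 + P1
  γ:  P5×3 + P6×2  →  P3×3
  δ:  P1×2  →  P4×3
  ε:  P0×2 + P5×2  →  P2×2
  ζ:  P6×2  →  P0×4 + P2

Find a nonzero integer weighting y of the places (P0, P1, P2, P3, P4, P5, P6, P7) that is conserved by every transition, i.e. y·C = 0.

y = (P0:17, P1:15, P2:-2, P3:3, P4:10, P5:-19, P6:33, P7:0)

Incidence matrix C (rows=places, cols=transitions):
        α    β    γ    δ    ε    ζ
   P0   0    3    0    0   -2    4
   P1   0    1    0   -2    0    0
   P2  -3    0    0    0    2    1
   P3  -2    0    3    0    0    0
   P4   0    0    0    3    0    0
   P5   0    0   -3    0   -2    0
   P6   0   -2   -2    0    0   -2
   P7   4    0    0    0    0    0

Candidate y = [17, 15, -2, 3, 10, -19, 33, 0]; check y·C column-wise:
  col α: 17·0 + 15·0 + -2·-3 + 3·-2 + 10·0 + -19·0 + 33·0 + 0·4 = 0
  col β: 17·3 + 15·1 + -2·0 + 3·0 + 10·0 + -19·0 + 33·-2 = 0
  col γ: 17·0 + 15·0 + -2·0 + 3·3 + 10·0 + -19·-3 + 33·-2 = 0
  col δ: 17·0 + 15·-2 + -2·0 + 3·0 + 10·3 + -19·0 + 33·0 = 0
  col ε: 17·-2 + 15·0 + -2·2 + 3·0 + 10·0 + -19·-2 + 33·0 = 0
  col ζ: 17·4 + 15·0 + -2·1 + 3·0 + 10·0 + -19·0 + 33·-2 = 0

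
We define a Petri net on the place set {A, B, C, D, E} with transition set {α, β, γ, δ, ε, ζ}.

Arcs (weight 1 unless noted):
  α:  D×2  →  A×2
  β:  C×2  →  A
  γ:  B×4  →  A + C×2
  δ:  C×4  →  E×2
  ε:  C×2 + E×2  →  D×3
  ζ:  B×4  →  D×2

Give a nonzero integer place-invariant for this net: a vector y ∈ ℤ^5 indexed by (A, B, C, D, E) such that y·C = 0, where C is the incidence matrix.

y = (A:2, B:1, C:1, D:2, E:2)

Incidence matrix C (rows=places, cols=transitions):
        α    β    γ    δ    ε    ζ
    A   2    1    1    0    0    0
    B   0    0   -4    0    0   -4
    C   0   -2    2   -4   -2    0
    D  -2    0    0    0    3    2
    E   0    0    0    2   -2    0

Candidate y = [2, 1, 1, 2, 2]; check y·C column-wise:
  col α: 2·2 + 1·0 + 1·0 + 2·-2 + 2·0 = 0
  col β: 2·1 + 1·0 + 1·-2 + 2·0 + 2·0 = 0
  col γ: 2·1 + 1·-4 + 1·2 + 2·0 + 2·0 = 0
  col δ: 2·0 + 1·0 + 1·-4 + 2·0 + 2·2 = 0
  col ε: 2·0 + 1·0 + 1·-2 + 2·3 + 2·-2 = 0
  col ζ: 2·0 + 1·-4 + 1·0 + 2·2 + 2·0 = 0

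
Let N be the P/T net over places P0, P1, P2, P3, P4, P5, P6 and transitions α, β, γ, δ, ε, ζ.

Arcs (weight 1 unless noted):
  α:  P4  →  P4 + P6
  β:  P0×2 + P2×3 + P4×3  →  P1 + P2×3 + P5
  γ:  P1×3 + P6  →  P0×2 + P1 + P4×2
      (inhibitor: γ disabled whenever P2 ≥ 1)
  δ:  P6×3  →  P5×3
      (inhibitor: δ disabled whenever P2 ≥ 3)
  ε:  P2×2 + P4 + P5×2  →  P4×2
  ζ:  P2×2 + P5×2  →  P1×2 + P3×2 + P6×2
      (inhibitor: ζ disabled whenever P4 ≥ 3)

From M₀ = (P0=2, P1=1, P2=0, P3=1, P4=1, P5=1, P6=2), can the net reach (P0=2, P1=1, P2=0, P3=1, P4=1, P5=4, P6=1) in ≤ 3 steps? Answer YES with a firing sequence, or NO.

step 1: fire α:  (P0=2, P1=1, P2=0, P3=1, P4=1, P5=1, P6=2) → (P0=2, P1=1, P2=0, P3=1, P4=1, P5=1, P6=3)
step 2: fire α:  (P0=2, P1=1, P2=0, P3=1, P4=1, P5=1, P6=3) → (P0=2, P1=1, P2=0, P3=1, P4=1, P5=1, P6=4)
step 3: fire δ:  (P0=2, P1=1, P2=0, P3=1, P4=1, P5=1, P6=4) → (P0=2, P1=1, P2=0, P3=1, P4=1, P5=4, P6=1)

YES — reachable via ⟨α, α, δ⟩ (3 firings)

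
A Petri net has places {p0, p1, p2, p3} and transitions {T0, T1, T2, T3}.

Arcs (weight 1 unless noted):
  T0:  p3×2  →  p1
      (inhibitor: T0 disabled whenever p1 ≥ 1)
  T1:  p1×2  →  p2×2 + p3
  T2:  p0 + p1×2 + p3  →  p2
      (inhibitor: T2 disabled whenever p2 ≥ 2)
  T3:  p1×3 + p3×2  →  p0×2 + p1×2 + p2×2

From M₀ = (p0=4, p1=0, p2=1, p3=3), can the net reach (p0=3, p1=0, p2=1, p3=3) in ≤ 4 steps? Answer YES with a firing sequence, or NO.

NO — not reachable within 4 firings

depth 0: 1 marking
depth 1: 2 markings reached so far
depth 2: 2 markings reached so far
(frontier empty at depth 2; search complete)
target is not among the 2 markings reachable within 4 steps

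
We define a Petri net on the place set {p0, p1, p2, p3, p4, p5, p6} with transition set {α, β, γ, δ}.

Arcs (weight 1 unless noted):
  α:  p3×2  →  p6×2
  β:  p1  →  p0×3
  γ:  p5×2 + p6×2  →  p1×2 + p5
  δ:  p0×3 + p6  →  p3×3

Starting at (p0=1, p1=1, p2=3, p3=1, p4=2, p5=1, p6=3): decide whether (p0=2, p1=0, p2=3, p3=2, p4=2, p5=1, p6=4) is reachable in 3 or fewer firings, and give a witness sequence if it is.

NO — not reachable within 3 firings

depth 0: 1 marking
depth 1: 2 markings reached so far
depth 2: 3 markings reached so far
depth 3: 4 markings reached so far
target is not among the 4 markings reachable within 3 steps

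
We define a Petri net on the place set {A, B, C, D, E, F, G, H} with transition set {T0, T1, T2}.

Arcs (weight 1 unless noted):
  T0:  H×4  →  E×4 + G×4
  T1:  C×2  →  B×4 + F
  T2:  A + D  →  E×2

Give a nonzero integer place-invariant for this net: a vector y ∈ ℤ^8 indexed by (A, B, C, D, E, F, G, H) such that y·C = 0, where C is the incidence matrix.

y = (A:0, B:1, C:2, D:0, E:0, F:0, G:0, H:0)

Incidence matrix C (rows=places, cols=transitions):
       T0   T1   T2
    A   0    0   -1
    B   0    4    0
    C   0   -2    0
    D   0    0   -1
    E   4    0    2
    F   0    1    0
    G   4    0    0
    H  -4    0    0

Candidate y = [0, 1, 2, 0, 0, 0, 0, 0]; check y·C column-wise:
  col T0: 1·0 + 2·0 + 0·4 + 0·4 + 0·-4 = 0
  col T1: 1·4 + 2·-2 + 0·1 = 0
  col T2: 0·-1 + 1·0 + 2·0 + 0·-1 + 0·2 = 0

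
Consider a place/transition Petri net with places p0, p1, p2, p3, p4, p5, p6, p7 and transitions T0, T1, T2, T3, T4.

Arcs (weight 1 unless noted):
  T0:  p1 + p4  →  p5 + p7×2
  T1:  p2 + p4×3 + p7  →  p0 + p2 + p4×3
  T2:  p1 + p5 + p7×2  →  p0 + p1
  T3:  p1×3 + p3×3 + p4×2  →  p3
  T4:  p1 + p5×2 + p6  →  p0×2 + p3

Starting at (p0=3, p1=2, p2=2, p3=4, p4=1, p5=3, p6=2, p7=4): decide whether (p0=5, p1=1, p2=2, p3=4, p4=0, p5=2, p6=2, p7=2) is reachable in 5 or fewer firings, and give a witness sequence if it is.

YES — reachable via ⟨T0, T2, T2⟩ (3 firings)

step 1: fire T0:  (p0=3, p1=2, p2=2, p3=4, p4=1, p5=3, p6=2, p7=4) → (p0=3, p1=1, p2=2, p3=4, p4=0, p5=4, p6=2, p7=6)
step 2: fire T2:  (p0=3, p1=1, p2=2, p3=4, p4=0, p5=4, p6=2, p7=6) → (p0=4, p1=1, p2=2, p3=4, p4=0, p5=3, p6=2, p7=4)
step 3: fire T2:  (p0=4, p1=1, p2=2, p3=4, p4=0, p5=3, p6=2, p7=4) → (p0=5, p1=1, p2=2, p3=4, p4=0, p5=2, p6=2, p7=2)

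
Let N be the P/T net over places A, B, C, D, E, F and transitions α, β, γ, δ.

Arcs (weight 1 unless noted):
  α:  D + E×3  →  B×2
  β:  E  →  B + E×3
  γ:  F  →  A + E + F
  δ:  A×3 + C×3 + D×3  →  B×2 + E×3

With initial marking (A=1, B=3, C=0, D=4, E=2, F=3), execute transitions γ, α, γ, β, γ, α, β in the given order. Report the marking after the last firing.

step 1: fire γ:  (A=1, B=3, C=0, D=4, E=2, F=3) → (A=2, B=3, C=0, D=4, E=3, F=3)
step 2: fire α:  (A=2, B=3, C=0, D=4, E=3, F=3) → (A=2, B=5, C=0, D=3, E=0, F=3)
step 3: fire γ:  (A=2, B=5, C=0, D=3, E=0, F=3) → (A=3, B=5, C=0, D=3, E=1, F=3)
step 4: fire β:  (A=3, B=5, C=0, D=3, E=1, F=3) → (A=3, B=6, C=0, D=3, E=3, F=3)
step 5: fire γ:  (A=3, B=6, C=0, D=3, E=3, F=3) → (A=4, B=6, C=0, D=3, E=4, F=3)
step 6: fire α:  (A=4, B=6, C=0, D=3, E=4, F=3) → (A=4, B=8, C=0, D=2, E=1, F=3)
step 7: fire β:  (A=4, B=8, C=0, D=2, E=1, F=3) → (A=4, B=9, C=0, D=2, E=3, F=3)

(A=4, B=9, C=0, D=2, E=3, F=3)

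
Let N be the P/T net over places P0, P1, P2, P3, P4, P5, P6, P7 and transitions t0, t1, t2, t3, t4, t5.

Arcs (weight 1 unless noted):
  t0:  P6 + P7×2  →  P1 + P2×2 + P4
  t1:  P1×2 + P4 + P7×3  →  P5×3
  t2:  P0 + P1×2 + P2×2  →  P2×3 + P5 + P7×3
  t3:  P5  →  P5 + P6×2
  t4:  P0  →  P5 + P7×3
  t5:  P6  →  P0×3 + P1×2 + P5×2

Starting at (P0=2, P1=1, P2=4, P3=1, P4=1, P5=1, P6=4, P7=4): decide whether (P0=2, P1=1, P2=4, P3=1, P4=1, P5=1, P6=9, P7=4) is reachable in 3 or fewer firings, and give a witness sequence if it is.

depth 0: 1 marking
depth 1: 5 markings reached so far
depth 2: 18 markings reached so far
depth 3: 47 markings reached so far
target is not among the 47 markings reachable within 3 steps

NO — not reachable within 3 firings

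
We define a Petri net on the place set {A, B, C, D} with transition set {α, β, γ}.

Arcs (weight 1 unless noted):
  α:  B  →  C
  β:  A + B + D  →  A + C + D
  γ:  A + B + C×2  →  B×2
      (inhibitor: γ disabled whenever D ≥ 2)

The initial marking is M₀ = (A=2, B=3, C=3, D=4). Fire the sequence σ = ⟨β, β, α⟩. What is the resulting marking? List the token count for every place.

step 1: fire β:  (A=2, B=3, C=3, D=4) → (A=2, B=2, C=4, D=4)
step 2: fire β:  (A=2, B=2, C=4, D=4) → (A=2, B=1, C=5, D=4)
step 3: fire α:  (A=2, B=1, C=5, D=4) → (A=2, B=0, C=6, D=4)

(A=2, B=0, C=6, D=4)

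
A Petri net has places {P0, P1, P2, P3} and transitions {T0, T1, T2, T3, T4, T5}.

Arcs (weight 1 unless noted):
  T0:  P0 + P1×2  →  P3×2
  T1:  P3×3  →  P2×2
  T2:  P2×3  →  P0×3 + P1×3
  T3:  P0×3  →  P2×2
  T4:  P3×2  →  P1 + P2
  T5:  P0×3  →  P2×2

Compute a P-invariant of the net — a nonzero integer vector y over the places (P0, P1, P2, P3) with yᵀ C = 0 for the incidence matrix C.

y = (P0:2, P1:1, P2:3, P3:2)

Incidence matrix C (rows=places, cols=transitions):
       T0   T1   T2   T3   T4   T5
   P0  -1    0    3   -3    0   -3
   P1  -2    0    3    0    1    0
   P2   0    2   -3    2    1    2
   P3   2   -3    0    0   -2    0

Candidate y = [2, 1, 3, 2]; check y·C column-wise:
  col T0: 2·-1 + 1·-2 + 3·0 + 2·2 = 0
  col T1: 2·0 + 1·0 + 3·2 + 2·-3 = 0
  col T2: 2·3 + 1·3 + 3·-3 + 2·0 = 0
  col T3: 2·-3 + 1·0 + 3·2 + 2·0 = 0
  col T4: 2·0 + 1·1 + 3·1 + 2·-2 = 0
  col T5: 2·-3 + 1·0 + 3·2 + 2·0 = 0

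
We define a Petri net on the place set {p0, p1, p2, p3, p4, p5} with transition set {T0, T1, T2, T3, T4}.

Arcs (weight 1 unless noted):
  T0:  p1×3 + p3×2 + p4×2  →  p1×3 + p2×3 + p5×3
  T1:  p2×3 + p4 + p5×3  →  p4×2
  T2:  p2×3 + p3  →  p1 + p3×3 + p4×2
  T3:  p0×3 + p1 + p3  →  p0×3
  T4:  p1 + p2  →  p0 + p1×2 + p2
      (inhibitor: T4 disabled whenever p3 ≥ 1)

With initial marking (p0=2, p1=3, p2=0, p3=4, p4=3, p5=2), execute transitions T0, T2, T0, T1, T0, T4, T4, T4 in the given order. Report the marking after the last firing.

step 1: fire T0:  (p0=2, p1=3, p2=0, p3=4, p4=3, p5=2) → (p0=2, p1=3, p2=3, p3=2, p4=1, p5=5)
step 2: fire T2:  (p0=2, p1=3, p2=3, p3=2, p4=1, p5=5) → (p0=2, p1=4, p2=0, p3=4, p4=3, p5=5)
step 3: fire T0:  (p0=2, p1=4, p2=0, p3=4, p4=3, p5=5) → (p0=2, p1=4, p2=3, p3=2, p4=1, p5=8)
step 4: fire T1:  (p0=2, p1=4, p2=3, p3=2, p4=1, p5=8) → (p0=2, p1=4, p2=0, p3=2, p4=2, p5=5)
step 5: fire T0:  (p0=2, p1=4, p2=0, p3=2, p4=2, p5=5) → (p0=2, p1=4, p2=3, p3=0, p4=0, p5=8)
step 6: fire T4:  (p0=2, p1=4, p2=3, p3=0, p4=0, p5=8) → (p0=3, p1=5, p2=3, p3=0, p4=0, p5=8)
step 7: fire T4:  (p0=3, p1=5, p2=3, p3=0, p4=0, p5=8) → (p0=4, p1=6, p2=3, p3=0, p4=0, p5=8)
step 8: fire T4:  (p0=4, p1=6, p2=3, p3=0, p4=0, p5=8) → (p0=5, p1=7, p2=3, p3=0, p4=0, p5=8)

(p0=5, p1=7, p2=3, p3=0, p4=0, p5=8)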